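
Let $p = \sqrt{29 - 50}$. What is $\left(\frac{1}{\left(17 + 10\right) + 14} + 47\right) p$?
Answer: $\frac{1928 i \sqrt{21}}{41} \approx 215.49 i$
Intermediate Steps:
$p = i \sqrt{21}$ ($p = \sqrt{-21} = i \sqrt{21} \approx 4.5826 i$)
$\left(\frac{1}{\left(17 + 10\right) + 14} + 47\right) p = \left(\frac{1}{\left(17 + 10\right) + 14} + 47\right) i \sqrt{21} = \left(\frac{1}{27 + 14} + 47\right) i \sqrt{21} = \left(\frac{1}{41} + 47\right) i \sqrt{21} = \frac{1928 i \sqrt{21}}{41}$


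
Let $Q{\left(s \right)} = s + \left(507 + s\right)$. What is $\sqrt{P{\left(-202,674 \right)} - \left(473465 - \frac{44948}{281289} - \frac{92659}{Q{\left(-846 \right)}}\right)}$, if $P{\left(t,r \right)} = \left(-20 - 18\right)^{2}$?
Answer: $\frac{2 i \sqrt{161893830931188101885}}{37036385} \approx 687.09 i$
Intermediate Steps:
$P{\left(t,r \right)} = 1444$ ($P{\left(t,r \right)} = \left(-38\right)^{2} = 1444$)
$Q{\left(s \right)} = 507 + 2 s$
$\sqrt{P{\left(-202,674 \right)} - \left(473465 - \frac{44948}{281289} - \frac{92659}{Q{\left(-846 \right)}}\right)} = \sqrt{1444 - \left(473465 - \frac{44948}{281289} - \frac{92659}{507 + 2 \left(-846\right)}\right)} = \sqrt{1444 - \left(473465 - \frac{44948}{281289} - \frac{92659}{507 - 1692}\right)} = \sqrt{1444 - \left(\frac{133180451437}{281289} + \frac{92659}{1185}\right)} = \sqrt{1444 - \frac{17538322101144}{37036385}} = \sqrt{- \frac{17484841561204}{37036385}} = \frac{2 i \sqrt{161893830931188101885}}{37036385}$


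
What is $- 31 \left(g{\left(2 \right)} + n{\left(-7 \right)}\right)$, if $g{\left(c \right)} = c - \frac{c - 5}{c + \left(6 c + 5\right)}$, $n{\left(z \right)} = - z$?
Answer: $- \frac{5394}{19} \approx -283.89$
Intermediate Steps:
$g{\left(c \right)} = c - \frac{-5 + c}{5 + 7 c}$ ($g{\left(c \right)} = c - \frac{-5 + c}{c + \left(5 + 6 c\right)} = c - \frac{-5 + c}{5 + 7 c}$)
$- 31 \left(g{\left(2 \right)} + n{\left(-7 \right)}\right) = - 31 \left(\frac{5 + 4 \cdot 2 + 7 \cdot 2^{2}}{5 + 7 \cdot 2} - -7\right) = - 31 \left(\frac{5 + 8 + 7 \cdot 4}{5 + 14} + 7\right) = - 31 \left(\frac{5 + 8 + 28}{19} + 7\right) = - 31 \left(\frac{1}{19} \cdot 41 + 7\right) = - 31 \left(\frac{41}{19} + 7\right) = \left(-31\right) \frac{174}{19} = - \frac{5394}{19}$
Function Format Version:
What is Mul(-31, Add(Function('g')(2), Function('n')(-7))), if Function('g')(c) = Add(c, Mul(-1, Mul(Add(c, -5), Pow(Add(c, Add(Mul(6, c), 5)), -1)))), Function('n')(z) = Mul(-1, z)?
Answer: Rational(-5394, 19) ≈ -283.89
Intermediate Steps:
Function('g')(c) = Add(c, Mul(-1, Pow(Add(5, Mul(7, c)), -1), Add(-5, c))) (Function('g')(c) = Add(c, Mul(-1, Mul(Add(-5, c), Pow(Add(c, Add(5, Mul(6, c))), -1)))) = Add(c, Mul(-1, Mul(Add(-5, c), Pow(Add(5, Mul(7, c)), -1)))) = Add(c, Mul(-1, Mul(Pow(Add(5, Mul(7, c)), -1), Add(-5, c)))) = Add(c, Mul(-1, Pow(Add(5, Mul(7, c)), -1), Add(-5, c))))
Mul(-31, Add(Function('g')(2), Function('n')(-7))) = Mul(-31, Add(Mul(Pow(Add(5, Mul(7, 2)), -1), Add(5, Mul(4, 2), Mul(7, Pow(2, 2)))), Mul(-1, -7))) = Mul(-31, Add(Mul(Pow(Add(5, 14), -1), Add(5, 8, Mul(7, 4))), 7)) = Mul(-31, Add(Mul(Pow(19, -1), Add(5, 8, 28)), 7)) = Mul(-31, Add(Mul(Rational(1, 19), 41), 7)) = Mul(-31, Add(Rational(41, 19), 7)) = Mul(-31, Rational(174, 19)) = Rational(-5394, 19)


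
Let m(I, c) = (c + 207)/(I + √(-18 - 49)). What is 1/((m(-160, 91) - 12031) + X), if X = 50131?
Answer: 244466255/9313710185701 + 149*I*√67/18627420371402 ≈ 2.6248e-5 + 6.5474e-11*I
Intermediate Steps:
m(I, c) = (207 + c)/(I + I*√67) (m(I, c) = (207 + c)/(I + √(-67)) = (207 + c)/(I + I*√67))
1/((m(-160, 91) - 12031) + X) = 1/(((207 + 91)/(-160 + I*√67) - 12031) + 50131) = 1/((298/(-160 + I*√67) - 12031) + 50131) = 1/((-12031 + 298/(-160 + I*√67)) + 50131) = 1/(38100 + 298/(-160 + I*√67))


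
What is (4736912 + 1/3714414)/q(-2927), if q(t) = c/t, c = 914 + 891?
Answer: -51500132534488463/6704517270 ≈ -7.6814e+6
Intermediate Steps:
c = 1805
q(t) = 1805/t
(4736912 + 1/3714414)/q(-2927) = (4736912 + 1/3714414)/((1805/(-2927))) = (4736912 + 1/3714414)/((1805*(-1/2927))) = 17594852249569/(3714414*(-1805/2927)) = (17594852249569/3714414)*(-2927/1805) = -51500132534488463/6704517270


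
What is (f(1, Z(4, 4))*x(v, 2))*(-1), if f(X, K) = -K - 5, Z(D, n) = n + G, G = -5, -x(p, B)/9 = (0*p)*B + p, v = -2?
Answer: 72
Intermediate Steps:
x(p, B) = -9*p (x(p, B) = -9*((0*p)*B + p) = -9*(0*B + p) = -9*(0 + p) = -9*p)
Z(D, n) = -5 + n (Z(D, n) = n - 5 = -5 + n)
f(X, K) = -5 - K
(f(1, Z(4, 4))*x(v, 2))*(-1) = ((-5 - (-5 + 4))*(-9*(-2)))*(-1) = ((-5 - 1*(-1))*18)*(-1) = ((-5 + 1)*18)*(-1) = -4*18*(-1) = -72*(-1) = 72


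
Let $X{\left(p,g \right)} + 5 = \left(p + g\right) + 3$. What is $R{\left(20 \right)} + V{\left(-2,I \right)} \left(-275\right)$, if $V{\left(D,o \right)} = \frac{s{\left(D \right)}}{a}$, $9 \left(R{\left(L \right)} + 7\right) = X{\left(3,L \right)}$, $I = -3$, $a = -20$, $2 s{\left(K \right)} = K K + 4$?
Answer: $\frac{151}{3} \approx 50.333$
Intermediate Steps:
$X{\left(p,g \right)} = -2 + g + p$ ($X{\left(p,g \right)} = -5 + \left(\left(p + g\right) + 3\right) = -5 + \left(\left(g + p\right) + 3\right) = -5 + \left(3 + g + p\right) = -2 + g + p$)
$s{\left(K \right)} = 2 + \frac{K^{2}}{2}$ ($s{\left(K \right)} = \frac{K K + 4}{2} = \frac{K^{2} + 4}{2} = \frac{4 + K^{2}}{2} = 2 + \frac{K^{2}}{2}$)
$R{\left(L \right)} = - \frac{62}{9} + \frac{L}{9}$ ($R{\left(L \right)} = -7 + \frac{-2 + L + 3}{9} = -7 + \frac{1 + L}{9} = -7 + \left(\frac{1}{9} + \frac{L}{9}\right) = - \frac{62}{9} + \frac{L}{9}$)
$V{\left(D,o \right)} = - \frac{1}{10} - \frac{D^{2}}{40}$ ($V{\left(D,o \right)} = \frac{2 + \frac{D^{2}}{2}}{-20} = \left(2 + \frac{D^{2}}{2}\right) \left(- \frac{1}{20}\right) = - \frac{1}{10} - \frac{D^{2}}{40}$)
$R{\left(20 \right)} + V{\left(-2,I \right)} \left(-275\right) = \left(- \frac{62}{9} + \frac{1}{9} \cdot 20\right) + \left(- \frac{1}{10} - \frac{\left(-2\right)^{2}}{40}\right) \left(-275\right) = \left(- \frac{62}{9} + \frac{20}{9}\right) + \left(- \frac{1}{10} - \frac{1}{10}\right) \left(-275\right) = - \frac{14}{3} + \left(- \frac{1}{10} - \frac{1}{10}\right) \left(-275\right) = - \frac{14}{3} - -55 = - \frac{14}{3} + 55 = \frac{151}{3}$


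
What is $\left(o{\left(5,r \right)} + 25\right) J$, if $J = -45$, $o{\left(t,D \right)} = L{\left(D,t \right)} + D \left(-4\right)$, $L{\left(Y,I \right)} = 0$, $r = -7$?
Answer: $-2385$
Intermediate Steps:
$o{\left(t,D \right)} = - 4 D$ ($o{\left(t,D \right)} = 0 + D \left(-4\right) = 0 - 4 D = - 4 D$)
$\left(o{\left(5,r \right)} + 25\right) J = \left(\left(-4\right) \left(-7\right) + 25\right) \left(-45\right) = \left(28 + 25\right) \left(-45\right) = 53 \left(-45\right) = -2385$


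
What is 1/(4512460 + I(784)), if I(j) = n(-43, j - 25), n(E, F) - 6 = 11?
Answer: 1/4512477 ≈ 2.2161e-7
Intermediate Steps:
n(E, F) = 17 (n(E, F) = 6 + 11 = 17)
I(j) = 17
1/(4512460 + I(784)) = 1/(4512460 + 17) = 1/4512477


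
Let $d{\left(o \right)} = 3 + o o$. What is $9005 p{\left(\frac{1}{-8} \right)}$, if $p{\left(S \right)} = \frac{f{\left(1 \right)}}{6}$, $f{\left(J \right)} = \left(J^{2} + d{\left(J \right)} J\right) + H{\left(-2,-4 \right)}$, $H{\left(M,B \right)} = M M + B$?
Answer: $\frac{45025}{6} \approx 7504.2$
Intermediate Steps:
$H{\left(M,B \right)} = B + M^{2}$ ($H{\left(M,B \right)} = M^{2} + B = B + M^{2}$)
$d{\left(o \right)} = 3 + o^{2}$
$f{\left(J \right)} = J^{2} + J \left(3 + J^{2}\right)$ ($f{\left(J \right)} = \left(J^{2} + \left(3 + J^{2}\right) J\right) - \left(4 - \left(-2\right)^{2}\right) = \left(J^{2} + J \left(3 + J^{2}\right)\right) + \left(-4 + 4\right) = \left(J^{2} + J \left(3 + J^{2}\right)\right) + 0 = J^{2} + J \left(3 + J^{2}\right)$)
$p{\left(S \right)} = \frac{5}{6}$ ($p{\left(S \right)} = \frac{1 \left(3 + 1 + 1^{2}\right)}{6} = 1 \left(3 + 1 + 1\right) \frac{1}{6} = 1 \cdot 5 \cdot \frac{1}{6} = 5 \cdot \frac{1}{6} = \frac{5}{6}$)
$9005 p{\left(\frac{1}{-8} \right)} = 9005 \cdot \frac{5}{6} = \frac{45025}{6}$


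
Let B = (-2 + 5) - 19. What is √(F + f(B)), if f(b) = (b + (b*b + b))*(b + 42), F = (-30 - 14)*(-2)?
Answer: 2*√1478 ≈ 76.890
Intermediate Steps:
F = 88 (F = -44*(-2) = 88)
B = -16 (B = 3 - 19 = -16)
f(b) = (42 + b)*(b² + 2*b) (f(b) = (b + (b² + b))*(42 + b) = (b + (b + b²))*(42 + b) = (b² + 2*b)*(42 + b) = (42 + b)*(b² + 2*b))
√(F + f(B)) = √(88 - 16*(84 + (-16)² + 44*(-16))) = √(88 - 16*(84 + 256 - 704)) = √(88 - 16*(-364)) = √(88 + 5824) = √5912 = 2*√1478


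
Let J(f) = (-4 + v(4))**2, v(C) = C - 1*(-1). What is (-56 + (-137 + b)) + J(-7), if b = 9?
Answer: -183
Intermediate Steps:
v(C) = 1 + C (v(C) = C + 1 = 1 + C)
J(f) = 1 (J(f) = (-4 + (1 + 4))**2 = (-4 + 5)**2 = 1**2 = 1)
(-56 + (-137 + b)) + J(-7) = (-56 + (-137 + 9)) + 1 = (-56 - 128) + 1 = -184 + 1 = -183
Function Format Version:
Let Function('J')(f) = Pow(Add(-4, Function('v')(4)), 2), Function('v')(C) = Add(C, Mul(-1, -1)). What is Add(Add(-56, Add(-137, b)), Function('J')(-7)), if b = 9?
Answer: -183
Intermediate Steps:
Function('v')(C) = Add(1, C) (Function('v')(C) = Add(C, 1) = Add(1, C))
Function('J')(f) = 1 (Function('J')(f) = Pow(Add(-4, Add(1, 4)), 2) = Pow(Add(-4, 5), 2) = Pow(1, 2) = 1)
Add(Add(-56, Add(-137, b)), Function('J')(-7)) = Add(Add(-56, Add(-137, 9)), 1) = Add(Add(-56, -128), 1) = Add(-184, 1) = -183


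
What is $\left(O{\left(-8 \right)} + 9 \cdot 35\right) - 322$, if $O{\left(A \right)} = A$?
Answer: $-15$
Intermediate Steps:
$\left(O{\left(-8 \right)} + 9 \cdot 35\right) - 322 = \left(-8 + 9 \cdot 35\right) - 322 = \left(-8 + 315\right) - 322 = 307 - 322 = -15$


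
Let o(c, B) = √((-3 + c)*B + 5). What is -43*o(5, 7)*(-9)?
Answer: 387*√19 ≈ 1686.9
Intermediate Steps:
o(c, B) = √(5 + B*(-3 + c)) (o(c, B) = √(B*(-3 + c) + 5) = √(5 + B*(-3 + c)))
-43*o(5, 7)*(-9) = -43*√(5 - 3*7 + 7*5)*(-9) = -43*√(5 - 21 + 35)*(-9) = -43*√19*(-9) = 387*√19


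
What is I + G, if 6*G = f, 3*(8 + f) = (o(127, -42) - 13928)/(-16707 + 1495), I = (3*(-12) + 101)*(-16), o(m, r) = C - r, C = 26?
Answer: -23759989/22818 ≈ -1041.3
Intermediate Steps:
o(m, r) = 26 - r
I = -1040 (I = (-36 + 101)*(-16) = 65*(-16) = -1040)
f = -29269/3803 (f = -8 + (((26 - 1*(-42)) - 13928)/(-16707 + 1495))/3 = -8 + (((26 + 42) - 13928)/(-15212))/3 = -8 + ((68 - 13928)*(-1/15212))/3 = -8 + (-13860*(-1/15212))/3 = -8 + (⅓)*(3465/3803) = -8 + 1155/3803 = -29269/3803 ≈ -7.6963)
G = -29269/22818 (G = (⅙)*(-29269/3803) = -29269/22818 ≈ -1.2827)
I + G = -1040 - 29269/22818 = -23759989/22818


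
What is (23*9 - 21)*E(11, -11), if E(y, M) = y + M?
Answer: 0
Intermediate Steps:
E(y, M) = M + y
(23*9 - 21)*E(11, -11) = (23*9 - 21)*(-11 + 11) = (207 - 21)*0 = 186*0 = 0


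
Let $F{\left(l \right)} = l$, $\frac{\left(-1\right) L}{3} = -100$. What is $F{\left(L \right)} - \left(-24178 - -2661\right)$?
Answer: $21817$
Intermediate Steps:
$L = 300$ ($L = \left(-3\right) \left(-100\right) = 300$)
$F{\left(L \right)} - \left(-24178 - -2661\right) = 300 - \left(-24178 - -2661\right) = 300 - \left(-24178 + 2661\right) = 300 - -21517 = 300 + 21517 = 21817$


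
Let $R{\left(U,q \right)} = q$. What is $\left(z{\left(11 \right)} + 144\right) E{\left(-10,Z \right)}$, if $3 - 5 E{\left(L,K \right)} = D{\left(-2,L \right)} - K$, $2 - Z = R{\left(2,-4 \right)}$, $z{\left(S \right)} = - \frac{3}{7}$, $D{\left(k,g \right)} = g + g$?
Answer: $\frac{5829}{7} \approx 832.71$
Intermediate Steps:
$D{\left(k,g \right)} = 2 g$
$z{\left(S \right)} = - \frac{3}{7}$ ($z{\left(S \right)} = \left(-3\right) \frac{1}{7} = - \frac{3}{7}$)
$Z = 6$ ($Z = 2 - -4 = 2 + 4 = 6$)
$E{\left(L,K \right)} = \frac{3}{5} - \frac{2 L}{5} + \frac{K}{5}$ ($E{\left(L,K \right)} = \frac{3}{5} - \frac{2 L - K}{5} = \frac{3}{5} - \frac{- K + 2 L}{5} = \frac{3}{5} + \left(- \frac{2 L}{5} + \frac{K}{5}\right) = \frac{3}{5} - \frac{2 L}{5} + \frac{K}{5}$)
$\left(z{\left(11 \right)} + 144\right) E{\left(-10,Z \right)} = \left(- \frac{3}{7} + 144\right) \left(\frac{3}{5} - -4 + \frac{1}{5} \cdot 6\right) = \frac{1005 \left(\frac{3}{5} + 4 + \frac{6}{5}\right)}{7} = \frac{1005}{7} \cdot \frac{29}{5} = \frac{5829}{7}$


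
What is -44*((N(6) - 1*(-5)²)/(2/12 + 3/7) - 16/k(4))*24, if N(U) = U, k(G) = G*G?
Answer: 869088/25 ≈ 34764.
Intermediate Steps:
k(G) = G²
-44*((N(6) - 1*(-5)²)/(2/12 + 3/7) - 16/k(4))*24 = -44*((6 - 1*(-5)²)/(2/12 + 3/7) - 16/(4²))*24 = -44*((6 - 1*25)/(2*(1/12) + 3*(⅐)) - 16/16)*24 = -44*((6 - 25)/(⅙ + 3/7) - 16*1/16)*24 = -44*(-19/25/42 - 1)*24 = -44*(-19*42/25 - 1)*24 = -44*(-798/25 - 1)*24 = -44*(-823/25)*24 = (36212/25)*24 = 869088/25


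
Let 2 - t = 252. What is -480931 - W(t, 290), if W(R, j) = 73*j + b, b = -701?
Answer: -501400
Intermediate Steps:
t = -250 (t = 2 - 1*252 = 2 - 252 = -250)
W(R, j) = -701 + 73*j (W(R, j) = 73*j - 701 = -701 + 73*j)
-480931 - W(t, 290) = -480931 - (-701 + 73*290) = -480931 - (-701 + 21170) = -480931 - 1*20469 = -480931 - 20469 = -501400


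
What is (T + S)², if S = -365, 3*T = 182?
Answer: 833569/9 ≈ 92619.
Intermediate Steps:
T = 182/3 (T = (⅓)*182 = 182/3 ≈ 60.667)
(T + S)² = (182/3 - 365)² = (-913/3)² = 833569/9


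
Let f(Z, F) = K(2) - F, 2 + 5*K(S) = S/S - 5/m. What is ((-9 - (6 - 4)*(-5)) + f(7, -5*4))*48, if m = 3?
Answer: 4912/5 ≈ 982.40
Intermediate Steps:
K(S) = -8/15 (K(S) = -⅖ + (S/S - 5/3)/5 = -⅖ + (1 - 5*⅓)/5 = -⅖ + (1 - 5/3)/5 = -⅖ + (⅕)*(-⅔) = -⅖ - 2/15 = -8/15)
f(Z, F) = -8/15 - F
((-9 - (6 - 4)*(-5)) + f(7, -5*4))*48 = ((-9 - (6 - 4)*(-5)) + (-8/15 - (-5)*4))*48 = ((-9 - 2*(-5)) + (-8/15 - 1*(-20)))*48 = ((-9 - 1*(-10)) + (-8/15 + 20))*48 = ((-9 + 10) + 292/15)*48 = (1 + 292/15)*48 = (307/15)*48 = 4912/5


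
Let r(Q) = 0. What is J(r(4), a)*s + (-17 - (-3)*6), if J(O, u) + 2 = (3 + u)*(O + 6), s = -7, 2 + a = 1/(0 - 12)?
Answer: -47/2 ≈ -23.500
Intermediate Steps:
a = -25/12 (a = -2 + 1/(0 - 12) = -2 + 1/(-12) = -2 - 1/12 = -25/12 ≈ -2.0833)
J(O, u) = -2 + (3 + u)*(6 + O) (J(O, u) = -2 + (3 + u)*(O + 6) = -2 + (3 + u)*(6 + O))
J(r(4), a)*s + (-17 - (-3)*6) = (16 + 3*0 + 6*(-25/12) + 0*(-25/12))*(-7) + (-17 - (-3)*6) = (16 + 0 - 25/2 + 0)*(-7) + (-17 - 1*(-18)) = (7/2)*(-7) + (-17 + 18) = -49/2 + 1 = -47/2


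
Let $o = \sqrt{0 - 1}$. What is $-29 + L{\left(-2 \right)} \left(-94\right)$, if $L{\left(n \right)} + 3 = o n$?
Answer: $253 + 188 i \approx 253.0 + 188.0 i$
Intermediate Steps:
$o = i$ ($o = \sqrt{-1} = i \approx 1.0 i$)
$L{\left(n \right)} = -3 + i n$
$-29 + L{\left(-2 \right)} \left(-94\right) = -29 + \left(-3 + i \left(-2\right)\right) \left(-94\right) = -29 + \left(-3 - 2 i\right) \left(-94\right) = -29 + \left(282 + 188 i\right) = 253 + 188 i$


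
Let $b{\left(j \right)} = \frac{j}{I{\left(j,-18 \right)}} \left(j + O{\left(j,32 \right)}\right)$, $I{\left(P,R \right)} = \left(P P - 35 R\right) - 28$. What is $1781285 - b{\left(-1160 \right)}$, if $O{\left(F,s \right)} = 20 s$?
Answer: $\frac{92229570245}{51777} \approx 1.7813 \cdot 10^{6}$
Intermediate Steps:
$I{\left(P,R \right)} = -28 + P^{2} - 35 R$ ($I{\left(P,R \right)} = \left(P^{2} - 35 R\right) - 28 = -28 + P^{2} - 35 R$)
$b{\left(j \right)} = \frac{j \left(640 + j\right)}{602 + j^{2}}$ ($b{\left(j \right)} = \frac{j}{-28 + j^{2} - -630} \left(j + 20 \cdot 32\right) = \frac{j}{-28 + j^{2} + 630} \left(j + 640\right) = \frac{j}{602 + j^{2}} \left(640 + j\right) = \frac{j \left(640 + j\right)}{602 + j^{2}}$)
$1781285 - b{\left(-1160 \right)} = 1781285 - - \frac{1160 \left(640 - 1160\right)}{602 + \left(-1160\right)^{2}} = 1781285 - \left(-1160\right) \frac{1}{602 + 1345600} \left(-520\right) = 1781285 - \left(-1160\right) \frac{1}{1346202} \left(-520\right) = 1781285 - \frac{23200}{51777} = \frac{92229570245}{51777}$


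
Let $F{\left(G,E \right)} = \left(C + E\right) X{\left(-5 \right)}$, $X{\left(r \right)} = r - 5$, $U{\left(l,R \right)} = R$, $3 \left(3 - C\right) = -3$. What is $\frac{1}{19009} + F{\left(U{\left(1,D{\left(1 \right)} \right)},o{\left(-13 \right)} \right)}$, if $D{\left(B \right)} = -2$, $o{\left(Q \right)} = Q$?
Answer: $\frac{1710811}{19009} \approx 90.0$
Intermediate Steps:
$C = 4$ ($C = 3 - -1 = 3 + 1 = 4$)
$X{\left(r \right)} = -5 + r$
$F{\left(G,E \right)} = -40 - 10 E$ ($F{\left(G,E \right)} = \left(4 + E\right) \left(-5 - 5\right) = \left(4 + E\right) \left(-10\right) = -40 - 10 E$)
$\frac{1}{19009} + F{\left(U{\left(1,D{\left(1 \right)} \right)},o{\left(-13 \right)} \right)} = \frac{1}{19009} - -90 = \frac{1}{19009} + \left(-40 + 130\right) = \frac{1}{19009} + 90 = \frac{1710811}{19009}$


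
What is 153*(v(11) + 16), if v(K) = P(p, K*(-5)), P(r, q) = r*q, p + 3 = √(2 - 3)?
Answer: 27693 - 8415*I ≈ 27693.0 - 8415.0*I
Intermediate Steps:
p = -3 + I (p = -3 + √(2 - 3) = -3 + √(-1) = -3 + I ≈ -3.0 + 1.0*I)
P(r, q) = q*r
v(K) = -5*K*(-3 + I) (v(K) = (K*(-5))*(-3 + I) = (-5*K)*(-3 + I) = -5*K*(-3 + I))
153*(v(11) + 16) = 153*(5*11*(3 - I) + 16) = 153*((165 - 55*I) + 16) = 153*(181 - 55*I) = 27693 - 8415*I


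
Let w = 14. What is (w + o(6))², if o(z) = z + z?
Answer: 676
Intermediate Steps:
o(z) = 2*z
(w + o(6))² = (14 + 2*6)² = (14 + 12)² = 26² = 676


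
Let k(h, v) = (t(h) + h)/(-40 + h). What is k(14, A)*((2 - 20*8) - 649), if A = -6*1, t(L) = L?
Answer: 11298/13 ≈ 869.08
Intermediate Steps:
A = -6
k(h, v) = 2*h/(-40 + h) (k(h, v) = (h + h)/(-40 + h) = (2*h)/(-40 + h) = 2*h/(-40 + h))
k(14, A)*((2 - 20*8) - 649) = (2*14/(-40 + 14))*((2 - 20*8) - 649) = (2*14/(-26))*((2 - 160) - 649) = (2*14*(-1/26))*(-158 - 649) = -14/13*(-807) = 11298/13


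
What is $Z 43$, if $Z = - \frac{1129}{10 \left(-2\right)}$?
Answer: $\frac{48547}{20} \approx 2427.4$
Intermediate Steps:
$Z = \frac{1129}{20}$ ($Z = - \frac{1129}{-20} = \left(-1129\right) \left(- \frac{1}{20}\right) = \frac{1129}{20} \approx 56.45$)
$Z 43 = \frac{1129}{20} \cdot 43 = \frac{48547}{20}$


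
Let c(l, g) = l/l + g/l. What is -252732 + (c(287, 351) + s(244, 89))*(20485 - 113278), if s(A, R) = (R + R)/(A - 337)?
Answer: -2503675492/8897 ≈ -2.8141e+5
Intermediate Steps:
c(l, g) = 1 + g/l
s(A, R) = 2*R/(-337 + A) (s(A, R) = (2*R)/(-337 + A) = 2*R/(-337 + A))
-252732 + (c(287, 351) + s(244, 89))*(20485 - 113278) = -252732 + ((351 + 287)/287 + 2*89/(-337 + 244))*(20485 - 113278) = -252732 + ((1/287)*638 + 2*89/(-93))*(-92793) = -252732 + (638/287 + 2*89*(-1/93))*(-92793) = -252732 + (638/287 - 178/93)*(-92793) = -252732 + (8248/26691)*(-92793) = -252732 - 255118888/8897 = -2503675492/8897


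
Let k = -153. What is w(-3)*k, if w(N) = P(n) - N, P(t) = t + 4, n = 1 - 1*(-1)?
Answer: -1377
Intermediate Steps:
n = 2 (n = 1 + 1 = 2)
P(t) = 4 + t
w(N) = 6 - N (w(N) = (4 + 2) - N = 6 - N)
w(-3)*k = (6 - 1*(-3))*(-153) = (6 + 3)*(-153) = 9*(-153) = -1377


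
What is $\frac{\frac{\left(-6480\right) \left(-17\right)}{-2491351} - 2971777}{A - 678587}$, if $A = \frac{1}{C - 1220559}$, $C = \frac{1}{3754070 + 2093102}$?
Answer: $\frac{52839145865191029056283389}{12065493791009911612894811} \approx 4.3794$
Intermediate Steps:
$C = \frac{1}{5847172} \approx 1.7102 \cdot 10^{-7}$
$A = - \frac{5847172}{7136818409147}$ ($A = \frac{1}{\frac{1}{5847172} - 1220559} = \frac{1}{- \frac{7136818409147}{5847172}} = - \frac{5847172}{7136818409147} \approx -8.193 \cdot 10^{-7}$)
$\frac{\frac{\left(-6480\right) \left(-17\right)}{-2491351} - 2971777}{A - 678587} = \frac{\frac{\left(-6480\right) \left(-17\right)}{-2491351} - 2971777}{- \frac{5847172}{7136818409147} - 678587} = \frac{110160 \left(- \frac{1}{2491351}\right) - 2971777}{- \frac{4842952193813682461}{7136818409147}} = \left(- \frac{110160}{2491351} - 2971777\right) \left(- \frac{7136818409147}{4842952193813682461}\right) = \left(- \frac{7403739710887}{2491351}\right) \left(- \frac{7136818409147}{4842952193813682461}\right) = \frac{52839145865191029056283389}{12065493791009911612894811}$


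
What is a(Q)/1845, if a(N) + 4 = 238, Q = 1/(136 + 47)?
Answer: 26/205 ≈ 0.12683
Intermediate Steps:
Q = 1/183 ≈ 0.0054645
a(N) = 234 (a(N) = -4 + 238 = 234)
a(Q)/1845 = 234/1845 = 234*(1/1845) = 26/205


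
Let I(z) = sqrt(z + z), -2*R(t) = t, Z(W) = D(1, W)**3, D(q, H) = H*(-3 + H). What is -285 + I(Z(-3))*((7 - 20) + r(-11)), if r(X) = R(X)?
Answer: -1095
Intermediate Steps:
Z(W) = W**3*(-3 + W)**3 (Z(W) = (W*(-3 + W))**3 = W**3*(-3 + W)**3)
R(t) = -t/2
r(X) = -X/2
I(z) = sqrt(2)*sqrt(z) (I(z) = sqrt(2*z) = sqrt(2)*sqrt(z))
-285 + I(Z(-3))*((7 - 20) + r(-11)) = -285 + (sqrt(2)*sqrt((-3)**3*(-3 - 3)**3))*((7 - 20) - 1/2*(-11)) = -285 + (sqrt(2)*sqrt(-27*(-6)**3))*(-13 + 11/2) = -285 + (sqrt(2)*sqrt(-27*(-216)))*(-15/2) = -285 + (sqrt(2)*sqrt(5832))*(-15/2) = -285 + (sqrt(2)*(54*sqrt(2)))*(-15/2) = -285 + 108*(-15/2) = -285 - 810 = -1095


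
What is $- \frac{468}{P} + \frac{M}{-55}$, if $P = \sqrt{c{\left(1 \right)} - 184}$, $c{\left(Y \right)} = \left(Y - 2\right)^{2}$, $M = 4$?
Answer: $- \frac{4}{55} + \frac{156 i \sqrt{183}}{61} \approx -0.072727 + 34.596 i$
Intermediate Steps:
$c{\left(Y \right)} = \left(-2 + Y\right)^{2}$
$P = i \sqrt{183}$ ($P = \sqrt{\left(-2 + 1\right)^{2} - 184} = \sqrt{\left(-1\right)^{2} - 184} = \sqrt{1 - 184} = \sqrt{-183} = i \sqrt{183} \approx 13.528 i$)
$- \frac{468}{P} + \frac{M}{-55} = - \frac{468}{i \sqrt{183}} + \frac{4}{-55} = - 468 \left(- \frac{i \sqrt{183}}{183}\right) + 4 \left(- \frac{1}{55}\right) = \frac{156 i \sqrt{183}}{61} - \frac{4}{55} = - \frac{4}{55} + \frac{156 i \sqrt{183}}{61}$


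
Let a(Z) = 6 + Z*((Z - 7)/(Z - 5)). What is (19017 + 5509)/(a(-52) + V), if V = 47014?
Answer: 698991/1338536 ≈ 0.52221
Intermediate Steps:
a(Z) = 6 + Z*(-7 + Z)/(-5 + Z) (a(Z) = 6 + Z*((-7 + Z)/(-5 + Z)) = 6 + Z*(-7 + Z)/(-5 + Z))
(19017 + 5509)/(a(-52) + V) = (19017 + 5509)/((-30 + (-52)² - 1*(-52))/(-5 - 52) + 47014) = 24526/((-30 + 2704 + 52)/(-57) + 47014) = 24526/(-1/57*2726 + 47014) = 24526/(-2726/57 + 47014) = 24526/(2677072/57) = 24526*(57/2677072) = 698991/1338536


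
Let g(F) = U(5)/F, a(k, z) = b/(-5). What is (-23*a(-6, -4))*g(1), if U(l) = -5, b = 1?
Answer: -23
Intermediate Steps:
a(k, z) = -⅕ (a(k, z) = 1/(-5) = 1*(-⅕) = -⅕)
g(F) = -5/F
(-23*a(-6, -4))*g(1) = (-23*(-⅕))*(-5/1) = 23*(-5*1)/5 = (23/5)*(-5) = -23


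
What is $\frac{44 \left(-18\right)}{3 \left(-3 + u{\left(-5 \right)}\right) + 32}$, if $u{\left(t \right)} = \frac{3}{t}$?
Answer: $- \frac{1980}{53} \approx -37.359$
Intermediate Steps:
$\frac{44 \left(-18\right)}{3 \left(-3 + u{\left(-5 \right)}\right) + 32} = \frac{44 \left(-18\right)}{3 \left(-3 + \frac{3}{-5}\right) + 32} = - \frac{792}{3 \left(-3 + 3 \left(- \frac{1}{5}\right)\right) + 32} = - \frac{792}{3 \left(-3 - \frac{3}{5}\right) + 32} = - \frac{792}{3 \left(- \frac{18}{5}\right) + 32} = - \frac{792}{- \frac{54}{5} + 32} = - \frac{792}{\frac{106}{5}} = \left(-792\right) \frac{5}{106} = - \frac{1980}{53}$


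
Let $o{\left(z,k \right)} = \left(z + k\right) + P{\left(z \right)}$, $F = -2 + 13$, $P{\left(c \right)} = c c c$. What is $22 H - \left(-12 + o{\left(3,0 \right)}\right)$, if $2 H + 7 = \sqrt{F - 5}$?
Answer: $-95 + 11 \sqrt{6} \approx -68.056$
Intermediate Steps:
$P{\left(c \right)} = c^{3}$ ($P{\left(c \right)} = c^{2} c = c^{3}$)
$F = 11$
$o{\left(z,k \right)} = k + z + z^{3}$ ($o{\left(z,k \right)} = \left(z + k\right) + z^{3} = \left(k + z\right) + z^{3} = k + z + z^{3}$)
$H = - \frac{7}{2} + \frac{\sqrt{6}}{2}$ ($H = - \frac{7}{2} + \frac{\sqrt{11 - 5}}{2} = - \frac{7}{2} + \frac{\sqrt{6}}{2} \approx -2.2753$)
$22 H - \left(-12 + o{\left(3,0 \right)}\right) = 22 \left(- \frac{7}{2} + \frac{\sqrt{6}}{2}\right) + \left(12 - \left(0 + 3 + 3^{3}\right)\right) = \left(-77 + 11 \sqrt{6}\right) + \left(12 - \left(0 + 3 + 27\right)\right) = \left(-77 + 11 \sqrt{6}\right) + \left(12 - 30\right) = \left(-77 + 11 \sqrt{6}\right) - 18 = -95 + 11 \sqrt{6}$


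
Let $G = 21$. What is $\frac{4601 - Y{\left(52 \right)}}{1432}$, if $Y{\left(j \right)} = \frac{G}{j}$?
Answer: $\frac{239231}{74464} \approx 3.2127$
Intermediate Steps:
$Y{\left(j \right)} = \frac{21}{j}$
$\frac{4601 - Y{\left(52 \right)}}{1432} = \frac{4601 - \frac{21}{52}}{1432} = \left(4601 - 21 \cdot \frac{1}{52}\right) \frac{1}{1432} = \left(4601 - \frac{21}{52}\right) \frac{1}{1432} = \frac{239231}{52} \cdot \frac{1}{1432} = \frac{239231}{74464}$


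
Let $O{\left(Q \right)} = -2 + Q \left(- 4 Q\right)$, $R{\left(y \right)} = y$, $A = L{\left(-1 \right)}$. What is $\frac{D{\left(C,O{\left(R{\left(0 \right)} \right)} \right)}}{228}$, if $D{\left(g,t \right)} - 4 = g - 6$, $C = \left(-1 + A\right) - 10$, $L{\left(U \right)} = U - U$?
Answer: $- \frac{13}{228} \approx -0.057018$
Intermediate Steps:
$L{\left(U \right)} = 0$
$A = 0$
$C = -11$ ($C = \left(-1 + 0\right) - 10 = -1 - 10 = -11$)
$O{\left(Q \right)} = -2 - 4 Q^{2}$
$D{\left(g,t \right)} = -2 + g$ ($D{\left(g,t \right)} = 4 + \left(g - 6\right) = 4 + \left(-6 + g\right) = -2 + g$)
$\frac{D{\left(C,O{\left(R{\left(0 \right)} \right)} \right)}}{228} = \frac{-2 - 11}{228} = \left(-13\right) \frac{1}{228} = - \frac{13}{228}$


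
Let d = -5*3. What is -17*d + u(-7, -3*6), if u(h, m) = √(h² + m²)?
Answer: 255 + √373 ≈ 274.31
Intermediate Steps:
d = -15
-17*d + u(-7, -3*6) = -17*(-15) + √((-7)² + (-3*6)²) = 255 + √(49 + (-18)²) = 255 + √(49 + 324) = 255 + √373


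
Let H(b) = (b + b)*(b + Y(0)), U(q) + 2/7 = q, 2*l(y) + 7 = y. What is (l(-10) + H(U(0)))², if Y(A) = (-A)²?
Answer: 667489/9604 ≈ 69.501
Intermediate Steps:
l(y) = -7/2 + y/2
Y(A) = A²
U(q) = -2/7 + q
H(b) = 2*b² (H(b) = (b + b)*(b + 0²) = (2*b)*(b + 0) = (2*b)*b = 2*b²)
(l(-10) + H(U(0)))² = ((-7/2 + (½)*(-10)) + 2*(-2/7 + 0)²)² = ((-7/2 - 5) + 2*(-2/7)²)² = (-17/2 + 2*(4/49))² = (-17/2 + 8/49)² = (-817/98)² = 667489/9604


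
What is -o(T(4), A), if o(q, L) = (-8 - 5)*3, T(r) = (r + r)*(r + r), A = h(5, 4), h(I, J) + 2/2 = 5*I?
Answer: 39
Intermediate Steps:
h(I, J) = -1 + 5*I
A = 24 (A = -1 + 5*5 = -1 + 25 = 24)
T(r) = 4*r² (T(r) = (2*r)*(2*r) = 4*r²)
o(q, L) = -39 (o(q, L) = -13*3 = -39)
-o(T(4), A) = -1*(-39) = 39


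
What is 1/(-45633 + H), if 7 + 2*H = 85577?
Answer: -1/2848 ≈ -0.00035112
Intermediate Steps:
H = 42785 (H = -7/2 + (1/2)*85577 = -7/2 + 85577/2 = 42785)
1/(-45633 + H) = 1/(-45633 + 42785) = 1/(-2848) = -1/2848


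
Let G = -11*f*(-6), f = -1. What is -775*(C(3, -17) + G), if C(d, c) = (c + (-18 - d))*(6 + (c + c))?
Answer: -773450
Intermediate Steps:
G = -66 (G = -11*(-1)*(-6) = 11*(-6) = -66)
C(d, c) = (6 + 2*c)*(-18 + c - d) (C(d, c) = (-18 + c - d)*(6 + 2*c) = (6 + 2*c)*(-18 + c - d))
-775*(C(3, -17) + G) = -775*((-108 - 30*(-17) - 6*3 + 2*(-17)**2 - 2*(-17)*3) - 66) = -775*((-108 + 510 - 18 + 2*289 + 102) - 66) = -775*((-108 + 510 - 18 + 578 + 102) - 66) = -775*(1064 - 66) = -775*998 = -773450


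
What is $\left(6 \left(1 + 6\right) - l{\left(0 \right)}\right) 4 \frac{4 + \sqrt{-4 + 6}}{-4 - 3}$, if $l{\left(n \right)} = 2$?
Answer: $- \frac{640}{7} - \frac{160 \sqrt{2}}{7} \approx -123.75$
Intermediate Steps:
$\left(6 \left(1 + 6\right) - l{\left(0 \right)}\right) 4 \frac{4 + \sqrt{-4 + 6}}{-4 - 3} = \left(6 \left(1 + 6\right) - 2\right) 4 \frac{4 + \sqrt{-4 + 6}}{-4 - 3} = \left(6 \cdot 7 - 2\right) 4 \frac{4 + \sqrt{2}}{-7} = \left(42 - 2\right) 4 \left(4 + \sqrt{2}\right) \left(- \frac{1}{7}\right) = 40 \cdot 4 \left(- \frac{4}{7} - \frac{\sqrt{2}}{7}\right) = 160 \left(- \frac{4}{7} - \frac{\sqrt{2}}{7}\right) = - \frac{640}{7} - \frac{160 \sqrt{2}}{7}$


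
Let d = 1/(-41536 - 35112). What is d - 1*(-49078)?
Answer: 3761730543/76648 ≈ 49078.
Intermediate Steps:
d = -1/76648 (d = 1/(-76648) = -1/76648 ≈ -1.3047e-5)
d - 1*(-49078) = -1/76648 - 1*(-49078) = -1/76648 + 49078 = 3761730543/76648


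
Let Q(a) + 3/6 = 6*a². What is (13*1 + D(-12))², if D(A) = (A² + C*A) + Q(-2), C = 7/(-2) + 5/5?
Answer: 177241/4 ≈ 44310.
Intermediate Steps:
Q(a) = -½ + 6*a²
C = -5/2 (C = 7*(-½) + 5*(⅕) = -7/2 + 1 = -5/2 ≈ -2.5000)
D(A) = 47/2 + A² - 5*A/2 (D(A) = (A² - 5*A/2) + (-½ + 6*(-2)²) = (A² - 5*A/2) + (-½ + 6*4) = (A² - 5*A/2) + (-½ + 24) = (A² - 5*A/2) + 47/2 = 47/2 + A² - 5*A/2)
(13*1 + D(-12))² = (13*1 + (47/2 + (-12)² - 5/2*(-12)))² = (13 + (47/2 + 144 + 30))² = (13 + 395/2)² = (421/2)² = 177241/4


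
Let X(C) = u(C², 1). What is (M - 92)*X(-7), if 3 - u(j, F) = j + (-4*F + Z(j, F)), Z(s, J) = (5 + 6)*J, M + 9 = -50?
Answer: 8003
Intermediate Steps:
M = -59 (M = -9 - 50 = -59)
Z(s, J) = 11*J
u(j, F) = 3 - j - 7*F (u(j, F) = 3 - (j + (-4*F + 11*F)) = 3 - (j + 7*F) = 3 + (-j - 7*F) = 3 - j - 7*F)
X(C) = -4 - C² (X(C) = 3 - C² - 7*1 = 3 - C² - 7 = -4 - C²)
(M - 92)*X(-7) = (-59 - 92)*(-4 - 1*(-7)²) = -151*(-4 - 1*49) = -151*(-4 - 49) = -151*(-53) = 8003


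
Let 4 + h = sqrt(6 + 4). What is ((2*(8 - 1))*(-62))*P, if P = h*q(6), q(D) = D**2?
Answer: 124992 - 31248*sqrt(10) ≈ 26177.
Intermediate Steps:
h = -4 + sqrt(10) (h = -4 + sqrt(6 + 4) = -4 + sqrt(10) ≈ -0.83772)
P = -144 + 36*sqrt(10) (P = (-4 + sqrt(10))*6**2 = (-4 + sqrt(10))*36 = -144 + 36*sqrt(10) ≈ -30.158)
((2*(8 - 1))*(-62))*P = ((2*(8 - 1))*(-62))*(-144 + 36*sqrt(10)) = ((2*7)*(-62))*(-144 + 36*sqrt(10)) = (14*(-62))*(-144 + 36*sqrt(10)) = -868*(-144 + 36*sqrt(10)) = 124992 - 31248*sqrt(10)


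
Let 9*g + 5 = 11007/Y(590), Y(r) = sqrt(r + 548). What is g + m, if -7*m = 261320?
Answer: -2351915/63 + 1223*sqrt(1138)/1138 ≈ -37296.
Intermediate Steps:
m = -261320/7 (m = -1/7*261320 = -261320/7 ≈ -37331.)
Y(r) = sqrt(548 + r)
g = -5/9 + 1223*sqrt(1138)/1138 (g = -5/9 + (11007/(sqrt(548 + 590)))/9 = -5/9 + (11007/(sqrt(1138)))/9 = -5/9 + (11007*(sqrt(1138)/1138))/9 = -5/9 + (11007*sqrt(1138)/1138)/9 = -5/9 + 1223*sqrt(1138)/1138 ≈ 35.698)
g + m = (-5/9 + 1223*sqrt(1138)/1138) - 261320/7 = -2351915/63 + 1223*sqrt(1138)/1138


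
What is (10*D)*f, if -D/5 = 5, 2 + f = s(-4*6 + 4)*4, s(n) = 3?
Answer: -2500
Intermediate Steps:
f = 10 (f = -2 + 3*4 = -2 + 12 = 10)
D = -25 (D = -5*5 = -25)
(10*D)*f = (10*(-25))*10 = -250*10 = -2500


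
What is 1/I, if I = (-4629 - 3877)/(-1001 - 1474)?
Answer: 2475/8506 ≈ 0.29097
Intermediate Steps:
I = 8506/2475 (I = -8506/(-2475) = -8506*(-1/2475) = 8506/2475 ≈ 3.4368)
1/I = 1/(8506/2475) = 2475/8506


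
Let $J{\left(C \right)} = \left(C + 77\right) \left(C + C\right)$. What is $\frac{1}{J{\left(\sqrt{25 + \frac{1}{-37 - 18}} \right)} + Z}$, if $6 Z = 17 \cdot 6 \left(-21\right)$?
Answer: $\frac{309595}{502349117} + \frac{8470 \sqrt{75570}}{1507047351} \approx 0.0021613$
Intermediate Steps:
$J{\left(C \right)} = 2 C \left(77 + C\right)$ ($J{\left(C \right)} = \left(77 + C\right) 2 C = 2 C \left(77 + C\right)$)
$Z = -357$ ($Z = \frac{17 \cdot 6 \left(-21\right)}{6} = \frac{102 \left(-21\right)}{6} = \frac{1}{6} \left(-2142\right) = -357$)
$\frac{1}{J{\left(\sqrt{25 + \frac{1}{-37 - 18}} \right)} + Z} = \frac{1}{2 \sqrt{25 + \frac{1}{-37 - 18}} \left(77 + \sqrt{25 + \frac{1}{-37 - 18}}\right) - 357} = \frac{1}{2 \sqrt{25 + \frac{1}{-55}} \left(77 + \sqrt{25 + \frac{1}{-55}}\right) - 357} = \frac{1}{2 \sqrt{25 - \frac{1}{55}} \left(77 + \sqrt{25 - \frac{1}{55}}\right) - 357} = \frac{1}{2 \sqrt{\frac{1374}{55}} \left(77 + \sqrt{\frac{1374}{55}}\right) - 357} = \frac{1}{2 \frac{\sqrt{75570}}{55} \left(77 + \frac{\sqrt{75570}}{55}\right) - 357} = \frac{1}{\frac{2 \sqrt{75570} \left(77 + \frac{\sqrt{75570}}{55}\right)}{55} - 357} = \frac{1}{-357 + \frac{2 \sqrt{75570} \left(77 + \frac{\sqrt{75570}}{55}\right)}{55}}$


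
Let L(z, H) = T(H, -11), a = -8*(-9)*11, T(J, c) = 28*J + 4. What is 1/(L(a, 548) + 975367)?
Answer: 1/990715 ≈ 1.0094e-6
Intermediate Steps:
T(J, c) = 4 + 28*J
a = 792 (a = 72*11 = 792)
L(z, H) = 4 + 28*H
1/(L(a, 548) + 975367) = 1/((4 + 28*548) + 975367) = 1/((4 + 15344) + 975367) = 1/(15348 + 975367) = 1/990715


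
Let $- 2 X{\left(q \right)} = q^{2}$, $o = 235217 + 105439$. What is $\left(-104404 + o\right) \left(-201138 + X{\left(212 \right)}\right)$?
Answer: $-52828309720$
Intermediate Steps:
$o = 340656$
$X{\left(q \right)} = - \frac{q^{2}}{2}$
$\left(-104404 + o\right) \left(-201138 + X{\left(212 \right)}\right) = \left(-104404 + 340656\right) \left(-201138 - \frac{212^{2}}{2}\right) = 236252 \left(-201138 - 22472\right) = 236252 \left(-223610\right) = -52828309720$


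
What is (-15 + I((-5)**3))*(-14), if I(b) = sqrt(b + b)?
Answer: 210 - 70*I*sqrt(10) ≈ 210.0 - 221.36*I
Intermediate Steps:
I(b) = sqrt(2)*sqrt(b) (I(b) = sqrt(2*b) = sqrt(2)*sqrt(b))
(-15 + I((-5)**3))*(-14) = (-15 + sqrt(2)*sqrt((-5)**3))*(-14) = (-15 + sqrt(2)*sqrt(-125))*(-14) = (-15 + sqrt(2)*(5*I*sqrt(5)))*(-14) = (-15 + 5*I*sqrt(10))*(-14) = 210 - 70*I*sqrt(10)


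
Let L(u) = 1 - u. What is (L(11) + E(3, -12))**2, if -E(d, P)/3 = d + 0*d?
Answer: 361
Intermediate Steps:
E(d, P) = -3*d (E(d, P) = -3*(d + 0*d) = -3*(d + 0) = -3*d)
(L(11) + E(3, -12))**2 = ((1 - 1*11) - 3*3)**2 = ((1 - 11) - 9)**2 = (-10 - 9)**2 = (-19)**2 = 361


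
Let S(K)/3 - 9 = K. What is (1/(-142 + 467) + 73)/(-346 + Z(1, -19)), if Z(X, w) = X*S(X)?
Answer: -11863/51350 ≈ -0.23102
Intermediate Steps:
S(K) = 27 + 3*K
Z(X, w) = X*(27 + 3*X)
(1/(-142 + 467) + 73)/(-346 + Z(1, -19)) = (1/(-142 + 467) + 73)/(-346 + 3*1*(9 + 1)) = (1/325 + 73)/(-346 + 3*1*10) = (1/325 + 73)/(-346 + 30) = (23726/325)/(-316) = (23726/325)*(-1/316) = -11863/51350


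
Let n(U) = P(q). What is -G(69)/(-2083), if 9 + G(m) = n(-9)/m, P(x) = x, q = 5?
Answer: -616/143727 ≈ -0.0042859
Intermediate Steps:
n(U) = 5
G(m) = -9 + 5/m
-G(69)/(-2083) = -(-9 + 5/69)/(-2083) = -(-9 + 5*(1/69))*(-1/2083) = -(-9 + 5/69)*(-1/2083) = -1*(-616/69)*(-1/2083) = (616/69)*(-1/2083) = -616/143727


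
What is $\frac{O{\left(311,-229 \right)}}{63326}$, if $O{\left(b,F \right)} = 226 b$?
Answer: $\frac{35143}{31663} \approx 1.1099$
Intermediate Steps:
$\frac{O{\left(311,-229 \right)}}{63326} = \frac{226 \cdot 311}{63326} = 70286 \cdot \frac{1}{63326} = \frac{35143}{31663}$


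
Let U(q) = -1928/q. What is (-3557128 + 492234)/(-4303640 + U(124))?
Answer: 6786551/9529523 ≈ 0.71216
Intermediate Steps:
(-3557128 + 492234)/(-4303640 + U(124)) = (-3557128 + 492234)/(-4303640 - 1928/124) = -3064894/(-4303640 - 1928*1/124) = -3064894/(-4303640 - 482/31) = -3064894/(-133413322/31) = -3064894*(-31/133413322) = 6786551/9529523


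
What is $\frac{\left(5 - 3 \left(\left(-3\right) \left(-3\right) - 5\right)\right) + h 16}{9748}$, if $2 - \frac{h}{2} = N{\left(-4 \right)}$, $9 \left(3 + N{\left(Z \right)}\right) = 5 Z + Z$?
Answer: $\frac{715}{29244} \approx 0.024449$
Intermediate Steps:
$N{\left(Z \right)} = -3 + \frac{2 Z}{3}$ ($N{\left(Z \right)} = -3 + \frac{5 Z + Z}{9} = -3 + \frac{6 Z}{9} = -3 + \frac{2 Z}{3}$)
$h = \frac{46}{3}$ ($h = 4 - 2 \left(-3 + \frac{2}{3} \left(-4\right)\right) = 4 - 2 \left(-3 - \frac{8}{3}\right) = 4 - - \frac{34}{3} = 4 + \frac{34}{3} = \frac{46}{3} \approx 15.333$)
$\frac{\left(5 - 3 \left(\left(-3\right) \left(-3\right) - 5\right)\right) + h 16}{9748} = \frac{\left(5 - 3 \left(\left(-3\right) \left(-3\right) - 5\right)\right) + \frac{46}{3} \cdot 16}{9748} = \left(\left(5 - 3 \left(9 - 5\right)\right) + \frac{736}{3}\right) \frac{1}{9748} = \left(\left(5 - 12\right) + \frac{736}{3}\right) \frac{1}{9748} = \left(-7 + \frac{736}{3}\right) \frac{1}{9748} = \frac{715}{3} \cdot \frac{1}{9748} = \frac{715}{29244}$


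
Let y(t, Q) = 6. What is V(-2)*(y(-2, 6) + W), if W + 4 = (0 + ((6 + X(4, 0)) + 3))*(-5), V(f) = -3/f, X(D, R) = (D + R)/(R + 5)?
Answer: -141/2 ≈ -70.500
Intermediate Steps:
X(D, R) = (D + R)/(5 + R)
W = -53 (W = -4 + (0 + ((6 + (4 + 0)/(5 + 0)) + 3))*(-5) = -4 + (0 + ((6 + 4/5) + 3))*(-5) = -4 + (0 + ((6 + (⅕)*4) + 3))*(-5) = -4 + (0 + ((6 + ⅘) + 3))*(-5) = -4 + (0 + (34/5 + 3))*(-5) = -4 + (0 + 49/5)*(-5) = -4 + (49/5)*(-5) = -4 - 49 = -53)
V(-2)*(y(-2, 6) + W) = (-3/(-2))*(6 - 53) = -3*(-½)*(-47) = (3/2)*(-47) = -141/2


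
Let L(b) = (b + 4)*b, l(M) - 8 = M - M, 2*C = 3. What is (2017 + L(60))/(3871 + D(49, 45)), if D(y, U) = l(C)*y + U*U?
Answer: 5857/6288 ≈ 0.93146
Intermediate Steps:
C = 3/2 (C = (1/2)*3 = 3/2 ≈ 1.5000)
l(M) = 8 (l(M) = 8 + (M - M) = 8 + 0 = 8)
L(b) = b*(4 + b) (L(b) = (4 + b)*b = b*(4 + b))
D(y, U) = U**2 + 8*y (D(y, U) = 8*y + U*U = 8*y + U**2 = U**2 + 8*y)
(2017 + L(60))/(3871 + D(49, 45)) = (2017 + 60*(4 + 60))/(3871 + (45**2 + 8*49)) = (2017 + 60*64)/(3871 + (2025 + 392)) = (2017 + 3840)/(3871 + 2417) = 5857/6288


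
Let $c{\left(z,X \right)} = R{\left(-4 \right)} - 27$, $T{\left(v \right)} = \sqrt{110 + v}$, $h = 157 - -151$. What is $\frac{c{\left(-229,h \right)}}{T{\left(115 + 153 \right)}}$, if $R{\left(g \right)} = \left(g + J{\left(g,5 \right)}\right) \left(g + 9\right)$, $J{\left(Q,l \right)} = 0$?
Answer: $- \frac{47 \sqrt{42}}{126} \approx -2.4174$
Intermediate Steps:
$h = 308$ ($h = 157 + 151 = 308$)
$R{\left(g \right)} = g \left(9 + g\right)$ ($R{\left(g \right)} = \left(g + 0\right) \left(g + 9\right) = g \left(9 + g\right)$)
$c{\left(z,X \right)} = -47$ ($c{\left(z,X \right)} = - 4 \left(9 - 4\right) - 27 = \left(-4\right) 5 - 27 = -20 - 27 = -47$)
$\frac{c{\left(-229,h \right)}}{T{\left(115 + 153 \right)}} = - \frac{47}{\sqrt{110 + \left(115 + 153\right)}} = - \frac{47}{\sqrt{110 + 268}} = - \frac{47}{\sqrt{378}} = - \frac{47}{3 \sqrt{42}} = - 47 \frac{\sqrt{42}}{126} = - \frac{47 \sqrt{42}}{126}$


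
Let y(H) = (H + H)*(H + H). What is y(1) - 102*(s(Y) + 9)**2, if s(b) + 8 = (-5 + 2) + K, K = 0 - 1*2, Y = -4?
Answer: -1628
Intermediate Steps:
K = -2 (K = 0 - 2 = -2)
s(b) = -13 (s(b) = -8 + ((-5 + 2) - 2) = -8 + (-3 - 2) = -8 - 5 = -13)
y(H) = 4*H**2 (y(H) = (2*H)*(2*H) = 4*H**2)
y(1) - 102*(s(Y) + 9)**2 = 4*1**2 - 102*(-13 + 9)**2 = 4*1 - 102*(-4)**2 = 4 - 102*16 = 4 - 1632 = -1628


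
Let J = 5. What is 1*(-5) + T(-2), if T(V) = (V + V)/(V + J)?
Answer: -19/3 ≈ -6.3333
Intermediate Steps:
T(V) = 2*V/(5 + V) (T(V) = (V + V)/(V + 5) = (2*V)/(5 + V) = 2*V/(5 + V))
1*(-5) + T(-2) = 1*(-5) + 2*(-2)/(5 - 2) = -5 + 2*(-2)/3 = -5 + 2*(-2)*(⅓) = -5 - 4/3 = -19/3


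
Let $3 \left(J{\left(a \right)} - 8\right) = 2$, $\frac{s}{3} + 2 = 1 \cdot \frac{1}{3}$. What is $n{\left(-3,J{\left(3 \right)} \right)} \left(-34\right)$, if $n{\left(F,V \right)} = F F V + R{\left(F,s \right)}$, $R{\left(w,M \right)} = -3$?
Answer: $-2550$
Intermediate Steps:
$s = -5$ ($s = -6 + 3 \cdot 1 \cdot \frac{1}{3} = -6 + 3 \cdot \frac{1}{3} = -6 + 1 = -5$)
$J{\left(a \right)} = \frac{26}{3}$ ($J{\left(a \right)} = 8 + \frac{1}{3} \cdot 2 = 8 + \frac{2}{3} = \frac{26}{3}$)
$n{\left(F,V \right)} = -3 + V F^{2}$ ($n{\left(F,V \right)} = F F V - 3 = F^{2} V - 3 = V F^{2} - 3 = -3 + V F^{2}$)
$n{\left(-3,J{\left(3 \right)} \right)} \left(-34\right) = \left(-3 + \frac{26 \left(-3\right)^{2}}{3}\right) \left(-34\right) = \left(-3 + \frac{26}{3} \cdot 9\right) \left(-34\right) = \left(-3 + 78\right) \left(-34\right) = 75 \left(-34\right) = -2550$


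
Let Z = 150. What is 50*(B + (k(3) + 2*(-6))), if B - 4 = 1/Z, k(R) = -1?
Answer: -1349/3 ≈ -449.67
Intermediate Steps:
B = 601/150 (B = 4 + 1/150 = 601/150 ≈ 4.0067)
50*(B + (k(3) + 2*(-6))) = 50*(601/150 + (-1 + 2*(-6))) = 50*(601/150 + (-1 - 12)) = 50*(601/150 - 13) = 50*(-1349/150) = -1349/3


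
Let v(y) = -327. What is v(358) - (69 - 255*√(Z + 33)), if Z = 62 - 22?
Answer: -396 + 255*√73 ≈ 1782.7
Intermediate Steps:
Z = 40
v(358) - (69 - 255*√(Z + 33)) = -327 - (69 - 255*√(40 + 33)) = -327 - (69 - 255*√73) = -327 + (-69 + 255*√73) = -396 + 255*√73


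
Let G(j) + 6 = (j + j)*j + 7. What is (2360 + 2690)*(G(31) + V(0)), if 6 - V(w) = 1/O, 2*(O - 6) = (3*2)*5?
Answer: 204565400/21 ≈ 9.7412e+6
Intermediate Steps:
O = 21 (O = 6 + ((3*2)*5)/2 = 6 + (6*5)/2 = 6 + (½)*30 = 6 + 15 = 21)
V(w) = 125/21 (V(w) = 6 - 1/21 = 125/21)
G(j) = 1 + 2*j² (G(j) = -6 + ((j + j)*j + 7) = -6 + ((2*j)*j + 7) = -6 + (2*j² + 7) = -6 + (7 + 2*j²) = 1 + 2*j²)
(2360 + 2690)*(G(31) + V(0)) = (2360 + 2690)*((1 + 2*31²) + 125/21) = 5050*((1 + 2*961) + 125/21) = 5050*((1 + 1922) + 125/21) = 5050*(1923 + 125/21) = 5050*(40508/21) = 204565400/21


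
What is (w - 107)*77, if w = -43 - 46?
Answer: -15092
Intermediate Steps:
w = -89
(w - 107)*77 = (-89 - 107)*77 = -196*77 = -15092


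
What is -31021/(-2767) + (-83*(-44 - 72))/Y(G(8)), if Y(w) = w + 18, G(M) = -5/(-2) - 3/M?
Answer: 218119789/445487 ≈ 489.62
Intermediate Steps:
G(M) = 5/2 - 3/M (G(M) = -5*(-½) - 3/M = 5/2 - 3/M)
Y(w) = 18 + w
-31021/(-2767) + (-83*(-44 - 72))/Y(G(8)) = -31021/(-2767) + (-83*(-44 - 72))/(18 + (5/2 - 3/8)) = -31021*(-1/2767) + (-83*(-116))/(18 + (5/2 - 3*⅛)) = 31021/2767 + 9628/(18 + (5/2 - 3/8)) = 31021/2767 + 9628/(18 + 17/8) = 31021/2767 + 9628/(161/8) = 31021/2767 + 9628*(8/161) = 31021/2767 + 77024/161 = 218119789/445487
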